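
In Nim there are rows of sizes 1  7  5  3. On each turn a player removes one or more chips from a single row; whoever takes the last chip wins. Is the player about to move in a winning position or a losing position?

Losing position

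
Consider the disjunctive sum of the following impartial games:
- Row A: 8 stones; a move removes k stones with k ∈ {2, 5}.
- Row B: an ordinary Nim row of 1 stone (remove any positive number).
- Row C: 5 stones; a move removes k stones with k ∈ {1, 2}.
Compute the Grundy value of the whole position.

For row A, compute g(0), g(1), … with moves {2, 5}:
g(0) = mex{} = 0
g(1) = mex{} = 0
g(2) = mex{0} = 1
g(3) = mex{0} = 1
g(4) = mex{1} = 0
g(5) = mex{0,1} = 2
g(6) = mex{0} = 1
g(7) = mex{1,2} = 0
g(8) = mex{1} = 0
So g(8) = 0.
Row B is a plain Nim row of size 1, so its Grundy value is 1.
For row C, compute g(0), g(1), … with moves {1, 2}:
g(0) = mex{} = 0
g(1) = mex{0} = 1
g(2) = mex{0,1} = 2
g(3) = mex{1,2} = 0
g(4) = mex{0,2} = 1
g(5) = mex{0,1} = 2
So g(5) = 2.
The value of a disjunctive sum is the nim-sum of the parts.
Combined value = 0 XOR 1 XOR 2 = 3.

3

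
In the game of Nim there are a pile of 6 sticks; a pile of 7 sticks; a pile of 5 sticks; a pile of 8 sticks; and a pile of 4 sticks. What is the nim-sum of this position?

8

Nim-sum: 6 ⊕ 7 ⊕ 5 ⊕ 8 ⊕ 4 = 8.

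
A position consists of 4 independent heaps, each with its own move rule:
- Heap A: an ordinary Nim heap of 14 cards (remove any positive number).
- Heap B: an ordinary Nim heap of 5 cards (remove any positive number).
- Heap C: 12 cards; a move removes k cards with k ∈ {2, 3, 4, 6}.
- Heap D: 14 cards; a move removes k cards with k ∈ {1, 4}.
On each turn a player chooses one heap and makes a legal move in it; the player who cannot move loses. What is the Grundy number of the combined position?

11

Heap A is a plain Nim heap of size 14, so its Grundy value is 14.
Heap B is a plain Nim heap of size 5, so its Grundy value is 5.
Grundy values for heap C (subtraction set {2, 3, 4, 6}):
k:     0  1  2  3  4  5  6  7  8  9 10 11 12
g(k):  0  0  1  1  2  2  3  3  0  0  1  1  2
So g(12) = 2.
Build the Grundy sequence for heap D with g(k) = mex{g(k−s) : s ∈ {1, 4}, s ≤ k}:
g(0) = mex{} = 0
g(1) = mex{0} = 1
g(2) = mex{1} = 0
g(3) = mex{0} = 1
g(4) = mex{0,1} = 2
g(5) = mex{1,2} = 0
g(6) = mex{0} = 1
g(7) = mex{1} = 0
g(8) = mex{0,2} = 1
g(9) = mex{0,1} = 2
g(10) = mex{1,2} = 0
g(11) = mex{0} = 1
g(12) = mex{1} = 0
g(13) = mex{0,2} = 1
g(14) = mex{0,1} = 2
So g(14) = 2.
By the Sprague-Grundy theorem, the Grundy value of a sum of independent games is the XOR of the component values.
Combined value = 14 ⊕ 5 ⊕ 2 ⊕ 2 = 11.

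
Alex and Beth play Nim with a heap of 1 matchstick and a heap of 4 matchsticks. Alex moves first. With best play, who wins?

Alex wins

Nim-sum: 1 ^ 4 = 5.
The nim-sum is 5 ≠ 0, so this is an N-position: the player to move can win; Alex has a winning move.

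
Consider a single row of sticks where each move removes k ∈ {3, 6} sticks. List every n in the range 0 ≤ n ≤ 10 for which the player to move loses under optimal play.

Build the Grundy sequence with g(k) = mex{g(k−s) : s ∈ {3, 6}, s ≤ k}:
g(0) = mex{} = 0
g(1) = mex{} = 0
g(2) = mex{} = 0
g(3) = mex{0} = 1
g(4) = mex{0} = 1
g(5) = mex{0} = 1
g(6) = mex{0,1} = 2
g(7) = mex{0,1} = 2
g(8) = mex{0,1} = 2
g(9) = mex{1,2} = 0
g(10) = mex{1,2} = 0
The P-positions (g = 0) in 0..10 are 0, 1, 2, 9, 10.

0, 1, 2, 9, 10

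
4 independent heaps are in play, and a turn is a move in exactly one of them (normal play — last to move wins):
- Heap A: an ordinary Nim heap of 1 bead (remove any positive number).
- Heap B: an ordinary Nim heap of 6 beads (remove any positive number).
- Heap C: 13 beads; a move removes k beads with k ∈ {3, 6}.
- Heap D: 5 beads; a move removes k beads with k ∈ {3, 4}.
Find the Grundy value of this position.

Heap A is a plain Nim heap of size 1, so its Grundy value is 1.
Heap B is a plain Nim heap of size 6, so its Grundy value is 6.
For heap C, compute g(0), g(1), … with moves {3, 6}:
k:     0  1  2  3  4  5  6  7  8  9 10 11 12 13
g(k):  0  0  0  1  1  1  2  2  2  0  0  0  1  1
So g(13) = 1.
For heap D, compute g(0), g(1), … with moves {3, 4}:
k:     0  1  2  3  4  5
g(k):  0  0  0  1  1  1
So g(5) = 1.
By the Sprague-Grundy theorem, the Grundy value of a sum of independent games is the XOR of the component values.
Combined value = 1 XOR 6 XOR 1 XOR 1 = 7.

7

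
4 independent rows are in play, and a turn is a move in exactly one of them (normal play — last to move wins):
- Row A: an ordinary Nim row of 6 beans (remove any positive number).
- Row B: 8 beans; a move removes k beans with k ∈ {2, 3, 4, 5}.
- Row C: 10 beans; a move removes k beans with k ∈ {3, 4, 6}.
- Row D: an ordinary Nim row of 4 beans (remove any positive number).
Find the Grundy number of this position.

2

Row A is a plain Nim row of size 6, so its Grundy value is 6.
Build the Grundy sequence for row B with g(k) = mex{g(k−s) : s ∈ {2, 3, 4, 5}, s ≤ k}:
g(0) = mex{} = 0
g(1) = mex{} = 0
g(2) = mex{0} = 1
g(3) = mex{0} = 1
g(4) = mex{0,1} = 2
g(5) = mex{0,1} = 2
g(6) = mex{0,1,2} = 3
g(7) = mex{1,2} = 0
g(8) = mex{1,2,3} = 0
So g(8) = 0.
Build the Grundy sequence for row C with g(k) = mex{g(k−s) : s ∈ {3, 4, 6}, s ≤ k}:
k:     0  1  2  3  4  5  6  7  8  9 10
g(k):  0  0  0  1  1  1  2  2  2  0  0
So g(10) = 0.
Row D is a plain Nim row of size 4, so its Grundy value is 4.
The value of a disjunctive sum is the nim-sum of the parts.
Combined value = 6 XOR 0 XOR 0 XOR 4 = 2.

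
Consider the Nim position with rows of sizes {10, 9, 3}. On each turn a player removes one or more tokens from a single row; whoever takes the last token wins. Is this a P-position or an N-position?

P-position

Nim-sum: 10 ^ 9 ^ 3 = 0.
The nim-sum is 0, so this is a P-position: the player to move is in a losing position under optimal play.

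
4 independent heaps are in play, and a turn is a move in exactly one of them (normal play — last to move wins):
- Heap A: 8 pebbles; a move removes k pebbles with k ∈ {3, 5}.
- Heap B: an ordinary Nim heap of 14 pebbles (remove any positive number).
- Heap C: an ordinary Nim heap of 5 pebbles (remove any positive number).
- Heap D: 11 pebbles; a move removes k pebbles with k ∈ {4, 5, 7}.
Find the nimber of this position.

11

For heap A, compute g(0), g(1), … with moves {3, 5}:
g(0) = mex{} = 0
g(1) = mex{} = 0
g(2) = mex{} = 0
g(3) = mex{0} = 1
g(4) = mex{0} = 1
g(5) = mex{0} = 1
g(6) = mex{0,1} = 2
g(7) = mex{0,1} = 2
g(8) = mex{1} = 0
So g(8) = 0.
Heap B is a plain Nim heap of size 14, so its Grundy value is 14.
Heap C is a plain Nim heap of size 5, so its Grundy value is 5.
Build the Grundy sequence for heap D with g(k) = mex{g(k−s) : s ∈ {4, 5, 7}, s ≤ k}:
g(0) = mex{} = 0
g(1) = mex{} = 0
g(2) = mex{} = 0
g(3) = mex{} = 0
g(4) = mex{0} = 1
g(5) = mex{0} = 1
g(6) = mex{0} = 1
g(7) = mex{0} = 1
g(8) = mex{0,1} = 2
g(9) = mex{0,1} = 2
g(10) = mex{0,1} = 2
g(11) = mex{1} = 0
So g(11) = 0.
By the Sprague-Grundy theorem, the Grundy value of a sum of independent games is the XOR of the component values.
Combined value = 0 ⊕ 14 ⊕ 5 ⊕ 0 = 11.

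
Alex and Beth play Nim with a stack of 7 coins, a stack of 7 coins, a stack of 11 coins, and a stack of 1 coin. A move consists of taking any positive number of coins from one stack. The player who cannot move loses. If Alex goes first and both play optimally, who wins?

Alex wins

Bitwise XOR of the heap sizes:
  0111  (7)
  0111  (7)
  1011  (11)
  0001  (1)
  ----
  1010  (10)
The nim-sum is 10 ≠ 0, so this is an N-position: the player to move can win; Alex has a winning move.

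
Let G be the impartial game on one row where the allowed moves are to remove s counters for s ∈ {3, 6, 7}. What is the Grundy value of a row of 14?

1

Grundy values for subtraction set {3, 6, 7}:
g(0) = mex{} = 0
g(1) = mex{} = 0
g(2) = mex{} = 0
g(3) = mex{0} = 1
g(4) = mex{0} = 1
g(5) = mex{0} = 1
g(6) = mex{0,1} = 2
g(7) = mex{0,1} = 2
g(8) = mex{0,1} = 2
g(9) = mex{0,1,2} = 3
g(10) = mex{1,2} = 0
g(11) = mex{1,2} = 0
g(12) = mex{1,2,3} = 0
g(13) = mex{0,2} = 1
g(14) = mex{0,2} = 1
So g(14) = 1.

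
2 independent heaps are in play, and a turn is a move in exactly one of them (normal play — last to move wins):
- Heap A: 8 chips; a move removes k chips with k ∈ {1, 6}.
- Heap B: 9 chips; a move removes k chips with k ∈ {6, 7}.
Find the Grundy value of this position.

Build the Grundy sequence for heap A with g(k) = mex{g(k−s) : s ∈ {1, 6}, s ≤ k}:
k:     0  1  2  3  4  5  6  7  8
g(k):  0  1  0  1  0  1  2  0  1
So g(8) = 1.
For heap B, compute g(0), g(1), … with moves {6, 7}:
k:     0  1  2  3  4  5  6  7  8  9
g(k):  0  0  0  0  0  0  1  1  1  1
So g(9) = 1.
By the Sprague-Grundy theorem, the Grundy value of a sum of independent games is the XOR of the component values.
Combined value = 1 XOR 1 = 0.

0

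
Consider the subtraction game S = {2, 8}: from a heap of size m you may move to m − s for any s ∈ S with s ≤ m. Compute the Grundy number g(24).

0

Build the Grundy sequence with g(k) = mex{g(k−s) : s ∈ {2, 8}, s ≤ k}:
k:     0  1  2  3  4  5  6  7  8  9 10 11 12 13 14 15 16 17 18 19 20 21 22 23 24
g(k):  0  0  1  1  0  0  1  1  2  2  0  0  1  1  0  0  1  1  2  2  0  0  1  1  0
So g(24) = 0.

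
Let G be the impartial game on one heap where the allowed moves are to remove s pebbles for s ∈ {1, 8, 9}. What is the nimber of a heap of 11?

3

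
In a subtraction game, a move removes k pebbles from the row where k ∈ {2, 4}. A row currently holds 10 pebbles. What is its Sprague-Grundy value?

Compute g(0), g(1), … for moves {2, 4}:
g(0) = mex{} = 0
g(1) = mex{} = 0
g(2) = mex{0} = 1
g(3) = mex{0} = 1
g(4) = mex{0,1} = 2
g(5) = mex{0,1} = 2
g(6) = mex{1,2} = 0
g(7) = mex{1,2} = 0
g(8) = mex{0,2} = 1
g(9) = mex{0,2} = 1
g(10) = mex{0,1} = 2
So g(10) = 2.

2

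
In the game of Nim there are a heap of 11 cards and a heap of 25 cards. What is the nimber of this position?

Nim-sum: 11 ^ 25 = 18.

18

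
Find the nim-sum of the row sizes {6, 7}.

1

Write each in binary and XOR column by column:
  110  (6)
  111  (7)
  ---
  001  (1)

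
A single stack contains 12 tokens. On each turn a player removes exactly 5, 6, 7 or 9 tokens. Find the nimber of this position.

2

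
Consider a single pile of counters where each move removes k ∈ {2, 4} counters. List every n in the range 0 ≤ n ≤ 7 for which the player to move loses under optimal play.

0, 1, 6, 7

Build the Grundy sequence with g(k) = mex{g(k−s) : s ∈ {2, 4}, s ≤ k}:
k:     0  1  2  3  4  5  6  7
g(k):  0  0  1  1  2  2  0  0
The P-positions (g = 0) in 0..7 are 0, 1, 6, 7.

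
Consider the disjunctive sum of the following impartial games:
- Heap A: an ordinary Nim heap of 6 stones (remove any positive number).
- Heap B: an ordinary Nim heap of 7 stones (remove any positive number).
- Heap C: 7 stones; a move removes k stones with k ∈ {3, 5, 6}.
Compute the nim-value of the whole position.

3

Heap A is a plain Nim heap of size 6, so its Grundy value is 6.
Heap B is a plain Nim heap of size 7, so its Grundy value is 7.
Build the Grundy sequence for heap C with g(k) = mex{g(k−s) : s ∈ {3, 5, 6}, s ≤ k}:
k:     0  1  2  3  4  5  6  7
g(k):  0  0  0  1  1  1  2  2
So g(7) = 2.
By the Sprague-Grundy theorem, the Grundy value of a sum of independent games is the XOR of the component values.
Combined value = 6 ⊕ 7 ⊕ 2 = 3.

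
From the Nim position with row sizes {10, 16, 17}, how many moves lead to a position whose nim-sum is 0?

1

Write each in binary and XOR column by column:
  01010  (10)
  10000  (16)
  10001  (17)
  -----
  01011  (11)
The overall nim-sum is X = 11. A row of size p has a winning move iff p XOR X < p (reduce it to p XOR X).
  10: 10 XOR 11 = 1 < 10 — winning move (to 1).
  16: 16 XOR 11 = 27 ≥ 16 — no move.
  17: 17 XOR 11 = 26 ≥ 17 — no move.
That gives 1 winning move.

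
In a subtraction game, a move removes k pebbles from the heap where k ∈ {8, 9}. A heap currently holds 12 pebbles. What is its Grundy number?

Grundy values for subtraction set {8, 9}:
k:     0  1  2  3  4  5  6  7  8  9 10 11 12
g(k):  0  0  0  0  0  0  0  0  1  1  1  1  1
So g(12) = 1.

1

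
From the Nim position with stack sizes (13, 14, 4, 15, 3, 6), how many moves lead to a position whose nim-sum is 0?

3

Nim-sum: 13 ^ 14 ^ 4 ^ 15 ^ 3 ^ 6 = 13.
The overall nim-sum is X = 13. A stack of size p has a winning move iff p XOR X < p (reduce it to p XOR X).
  13: 13 XOR 13 = 0 < 13 — winning move (to 0).
  14: 14 XOR 13 = 3 < 14 — winning move (to 3).
  4: 4 XOR 13 = 9 ≥ 4 — no move.
  15: 15 XOR 13 = 2 < 15 — winning move (to 2).
  3: 3 XOR 13 = 14 ≥ 3 — no move.
  6: 6 XOR 13 = 11 ≥ 6 — no move.
That gives 3 winning moves.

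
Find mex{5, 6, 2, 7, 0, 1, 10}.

The values 0, 1, 2 are all present; 3 is the first non-negative integer missing from the set.

3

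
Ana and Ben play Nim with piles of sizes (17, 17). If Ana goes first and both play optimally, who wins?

Nim-sum: 17 ^ 17 = 0.
The nim-sum is 0, so this is a P-position: the player to move is in a losing position under optimal play; Ana is about to move from it and so loses — Ben wins.

Ben wins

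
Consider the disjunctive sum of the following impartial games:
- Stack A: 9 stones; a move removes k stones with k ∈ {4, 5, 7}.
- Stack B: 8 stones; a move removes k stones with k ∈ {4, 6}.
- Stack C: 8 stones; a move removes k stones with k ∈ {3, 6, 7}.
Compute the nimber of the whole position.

2

Grundy values for stack A (subtraction set {4, 5, 7}):
k:     0  1  2  3  4  5  6  7  8  9
g(k):  0  0  0  0  1  1  1  1  2  2
So g(9) = 2.
Grundy values for stack B (subtraction set {4, 6}):
g(0) = mex{} = 0
g(1) = mex{} = 0
g(2) = mex{} = 0
g(3) = mex{} = 0
g(4) = mex{0} = 1
g(5) = mex{0} = 1
g(6) = mex{0} = 1
g(7) = mex{0} = 1
g(8) = mex{0,1} = 2
So g(8) = 2.
Grundy values for stack C (subtraction set {3, 6, 7}):
k:     0  1  2  3  4  5  6  7  8
g(k):  0  0  0  1  1  1  2  2  2
So g(8) = 2.
The value of a disjunctive sum is the nim-sum of the parts.
Combined value = 2 ⊕ 2 ⊕ 2 = 2.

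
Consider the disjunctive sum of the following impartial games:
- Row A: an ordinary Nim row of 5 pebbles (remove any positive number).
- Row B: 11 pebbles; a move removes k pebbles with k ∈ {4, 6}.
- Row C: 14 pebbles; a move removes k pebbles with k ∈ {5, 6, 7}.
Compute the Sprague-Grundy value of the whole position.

5

Row A is a plain Nim row of size 5, so its Grundy value is 5.
Build the Grundy sequence for row B with g(k) = mex{g(k−s) : s ∈ {4, 6}, s ≤ k}:
k:     0  1  2  3  4  5  6  7  8  9 10 11
g(k):  0  0  0  0  1  1  1  1  2  2  0  0
So g(11) = 0.
Grundy values for row C (subtraction set {5, 6, 7}):
g(0) = mex{} = 0
g(1) = mex{} = 0
g(2) = mex{} = 0
g(3) = mex{} = 0
g(4) = mex{} = 0
g(5) = mex{0} = 1
g(6) = mex{0} = 1
g(7) = mex{0} = 1
g(8) = mex{0} = 1
g(9) = mex{0} = 1
g(10) = mex{0,1} = 2
g(11) = mex{0,1} = 2
g(12) = mex{1} = 0
g(13) = mex{1} = 0
g(14) = mex{1} = 0
So g(14) = 0.
By the Sprague-Grundy theorem, the Grundy value of a sum of independent games is the XOR of the component values.
Combined value = 5 XOR 0 XOR 0 = 5.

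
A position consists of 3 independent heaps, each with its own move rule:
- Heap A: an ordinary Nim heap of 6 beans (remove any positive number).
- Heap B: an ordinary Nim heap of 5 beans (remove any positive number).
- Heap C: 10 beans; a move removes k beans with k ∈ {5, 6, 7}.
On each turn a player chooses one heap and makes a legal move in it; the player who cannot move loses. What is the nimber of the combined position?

1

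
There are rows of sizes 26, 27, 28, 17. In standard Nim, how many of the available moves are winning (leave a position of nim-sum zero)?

Nim-sum: 26 ⊕ 27 ⊕ 28 ⊕ 17 = 12.
The overall nim-sum is X = 12. A row of size p has a winning move iff p XOR X < p (reduce it to p XOR X).
  26: 26 XOR 12 = 22 < 26 — winning move (to 22).
  27: 27 XOR 12 = 23 < 27 — winning move (to 23).
  28: 28 XOR 12 = 16 < 28 — winning move (to 16).
  17: 17 XOR 12 = 29 ≥ 17 — no move.
That gives 3 winning moves.

3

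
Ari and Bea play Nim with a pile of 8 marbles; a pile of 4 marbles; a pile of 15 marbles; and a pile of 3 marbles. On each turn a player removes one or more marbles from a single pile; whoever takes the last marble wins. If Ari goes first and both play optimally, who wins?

Bea wins

Nim-sum: 8 ^ 4 ^ 15 ^ 3 = 0.
The nim-sum is 0, so this is a P-position: the player to move is in a losing position under optimal play; Ari is about to move from it and so loses — Bea wins.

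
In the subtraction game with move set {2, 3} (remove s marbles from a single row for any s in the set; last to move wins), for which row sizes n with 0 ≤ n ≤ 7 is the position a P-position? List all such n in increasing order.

Grundy values for subtraction set {2, 3}:
g(0) = mex{} = 0
g(1) = mex{} = 0
g(2) = mex{0} = 1
g(3) = mex{0} = 1
g(4) = mex{0,1} = 2
g(5) = mex{1} = 0
g(6) = mex{1,2} = 0
g(7) = mex{0,2} = 1
The P-positions (g = 0) in 0..7 are 0, 1, 5, 6.

0, 1, 5, 6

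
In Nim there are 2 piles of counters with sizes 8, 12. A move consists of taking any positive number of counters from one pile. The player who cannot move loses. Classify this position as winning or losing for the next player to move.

Winning position

Nim-sum: 8 ^ 12 = 4.
The nim-sum is 4 ≠ 0, so this is an N-position: the player to move can win.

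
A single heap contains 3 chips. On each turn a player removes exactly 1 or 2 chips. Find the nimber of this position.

0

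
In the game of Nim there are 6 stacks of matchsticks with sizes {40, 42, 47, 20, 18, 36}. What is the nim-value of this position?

Compute the nim-sum pairwise:
40 ⊕ 42 = 2
2 ⊕ 47 = 45
45 ⊕ 20 = 57
57 ⊕ 18 = 43
43 ⊕ 36 = 15

15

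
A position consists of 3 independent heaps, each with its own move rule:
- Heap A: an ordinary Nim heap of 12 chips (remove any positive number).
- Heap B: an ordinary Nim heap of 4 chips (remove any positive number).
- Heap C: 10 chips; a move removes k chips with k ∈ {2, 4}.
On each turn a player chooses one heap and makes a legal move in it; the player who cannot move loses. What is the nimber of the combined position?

10

Heap A is a plain Nim heap of size 12, so its Grundy value is 12.
Heap B is a plain Nim heap of size 4, so its Grundy value is 4.
Build the Grundy sequence for heap C with g(k) = mex{g(k−s) : s ∈ {2, 4}, s ≤ k}:
k:     0  1  2  3  4  5  6  7  8  9 10
g(k):  0  0  1  1  2  2  0  0  1  1  2
So g(10) = 2.
By the Sprague-Grundy theorem, the Grundy value of a sum of independent games is the XOR of the component values.
Combined value = 12 ⊕ 4 ⊕ 2 = 10.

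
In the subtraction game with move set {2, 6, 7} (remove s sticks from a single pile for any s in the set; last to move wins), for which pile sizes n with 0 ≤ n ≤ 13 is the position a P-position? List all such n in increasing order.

0, 1, 4, 5, 9, 13

Compute g(0), g(1), … for moves {2, 6, 7}:
k:     0  1  2  3  4  5  6  7  8  9 10 11 12 13
g(k):  0  0  1  1  0  0  1  1  2  0  3  1  2  0
The P-positions (g = 0) in 0..13 are 0, 1, 4, 5, 9, 13.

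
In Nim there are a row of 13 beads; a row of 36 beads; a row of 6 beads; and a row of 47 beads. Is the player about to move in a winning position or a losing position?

Losing position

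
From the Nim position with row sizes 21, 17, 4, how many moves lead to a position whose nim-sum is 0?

0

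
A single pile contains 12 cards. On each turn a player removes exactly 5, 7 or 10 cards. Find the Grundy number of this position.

2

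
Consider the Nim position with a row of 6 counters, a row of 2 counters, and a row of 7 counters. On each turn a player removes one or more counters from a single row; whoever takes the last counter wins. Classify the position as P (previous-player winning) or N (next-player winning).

Write each in binary and XOR column by column:
  110  (6)
  010  (2)
  111  (7)
  ---
  011  (3)
The nim-sum is 3 ≠ 0, so this is an N-position: the player to move can win.

N-position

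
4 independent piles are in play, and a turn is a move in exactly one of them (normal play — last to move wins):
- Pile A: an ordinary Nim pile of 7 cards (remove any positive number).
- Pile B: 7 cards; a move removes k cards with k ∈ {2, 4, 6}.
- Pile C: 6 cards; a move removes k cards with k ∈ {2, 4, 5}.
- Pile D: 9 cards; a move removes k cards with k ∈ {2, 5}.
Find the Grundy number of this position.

6

Pile A is a plain Nim pile of size 7, so its Grundy value is 7.
For pile B, compute g(0), g(1), … with moves {2, 4, 6}:
g(0) = mex{} = 0
g(1) = mex{} = 0
g(2) = mex{0} = 1
g(3) = mex{0} = 1
g(4) = mex{0,1} = 2
g(5) = mex{0,1} = 2
g(6) = mex{0,1,2} = 3
g(7) = mex{0,1,2} = 3
So g(7) = 3.
Grundy values for pile C (subtraction set {2, 4, 5}):
g(0) = mex{} = 0
g(1) = mex{} = 0
g(2) = mex{0} = 1
g(3) = mex{0} = 1
g(4) = mex{0,1} = 2
g(5) = mex{0,1} = 2
g(6) = mex{0,1,2} = 3
So g(6) = 3.
Grundy values for pile D (subtraction set {2, 5}):
k:     0  1  2  3  4  5  6  7  8  9
g(k):  0  0  1  1  0  2  1  0  0  1
So g(9) = 1.
The value of a disjunctive sum is the nim-sum of the parts.
Combined value = 7 ⊕ 3 ⊕ 3 ⊕ 1 = 6.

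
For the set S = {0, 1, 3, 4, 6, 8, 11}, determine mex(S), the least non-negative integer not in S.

2

The values 0, 1 are all present; 2 is the first non-negative integer missing from the set.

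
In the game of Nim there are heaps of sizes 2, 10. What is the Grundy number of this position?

8

Compute the nim-sum pairwise:
2 ⊕ 10 = 8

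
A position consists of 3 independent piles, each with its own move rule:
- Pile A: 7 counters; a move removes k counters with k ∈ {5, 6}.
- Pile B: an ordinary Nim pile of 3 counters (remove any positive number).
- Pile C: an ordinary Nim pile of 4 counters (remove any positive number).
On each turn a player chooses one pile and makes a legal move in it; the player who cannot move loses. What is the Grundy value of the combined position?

Grundy values for pile A (subtraction set {5, 6}):
k:     0  1  2  3  4  5  6  7
g(k):  0  0  0  0  0  1  1  1
So g(7) = 1.
Pile B is a plain Nim pile of size 3, so its Grundy value is 3.
Pile C is a plain Nim pile of size 4, so its Grundy value is 4.
The value of a disjunctive sum is the nim-sum of the parts.
Combined value = 1 ⊕ 3 ⊕ 4 = 6.

6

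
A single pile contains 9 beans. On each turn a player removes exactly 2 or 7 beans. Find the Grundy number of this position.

Grundy values for subtraction set {2, 7}:
g(0) = mex{} = 0
g(1) = mex{} = 0
g(2) = mex{0} = 1
g(3) = mex{0} = 1
g(4) = mex{1} = 0
g(5) = mex{1} = 0
g(6) = mex{0} = 1
g(7) = mex{0} = 1
g(8) = mex{0,1} = 2
g(9) = mex{1} = 0
So g(9) = 0.

0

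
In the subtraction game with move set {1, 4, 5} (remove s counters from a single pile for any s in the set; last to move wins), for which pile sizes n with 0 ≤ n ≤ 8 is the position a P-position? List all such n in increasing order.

Build the Grundy sequence with g(k) = mex{g(k−s) : s ∈ {1, 4, 5}, s ≤ k}:
k:     0  1  2  3  4  5  6  7  8
g(k):  0  1  0  1  2  3  2  3  0
The P-positions (g = 0) in 0..8 are 0, 2, 8.

0, 2, 8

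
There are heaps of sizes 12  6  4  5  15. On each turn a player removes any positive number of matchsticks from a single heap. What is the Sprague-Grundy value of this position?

4

Nim-sum: 12 ^ 6 ^ 4 ^ 5 ^ 15 = 4.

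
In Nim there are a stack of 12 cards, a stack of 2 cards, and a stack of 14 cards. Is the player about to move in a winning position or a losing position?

Losing position

Compute the nim-sum pairwise:
12 ^ 2 = 14
14 ^ 14 = 0
The nim-sum is 0, so this is a P-position: the player to move is in a losing position under optimal play.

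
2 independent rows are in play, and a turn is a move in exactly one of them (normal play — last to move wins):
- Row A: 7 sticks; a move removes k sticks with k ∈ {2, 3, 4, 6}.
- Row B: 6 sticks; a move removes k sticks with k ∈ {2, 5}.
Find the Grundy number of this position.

2

Grundy values for row A (subtraction set {2, 3, 4, 6}):
g(0) = mex{} = 0
g(1) = mex{} = 0
g(2) = mex{0} = 1
g(3) = mex{0} = 1
g(4) = mex{0,1} = 2
g(5) = mex{0,1} = 2
g(6) = mex{0,1,2} = 3
g(7) = mex{0,1,2} = 3
So g(7) = 3.
Grundy values for row B (subtraction set {2, 5}):
g(0) = mex{} = 0
g(1) = mex{} = 0
g(2) = mex{0} = 1
g(3) = mex{0} = 1
g(4) = mex{1} = 0
g(5) = mex{0,1} = 2
g(6) = mex{0} = 1
So g(6) = 1.
The value of a disjunctive sum is the nim-sum of the parts.
Combined value = 3 XOR 1 = 2.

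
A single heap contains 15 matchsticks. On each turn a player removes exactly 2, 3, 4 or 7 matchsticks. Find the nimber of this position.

2

Grundy values for subtraction set {2, 3, 4, 7}:
k:     0  1  2  3  4  5  6  7  8  9 10 11 12 13 14 15
g(k):  0  0  1  1  2  2  0  3  1  4  2  0  0  1  1  2
So g(15) = 2.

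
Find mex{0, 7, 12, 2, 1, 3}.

4

The values 0, 1, 2, 3 are all present; 4 is the first non-negative integer missing from the set.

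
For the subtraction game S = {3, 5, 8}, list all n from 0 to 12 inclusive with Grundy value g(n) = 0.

Build the Grundy sequence with g(k) = mex{g(k−s) : s ∈ {3, 5, 8}, s ≤ k}:
g(0) = mex{} = 0
g(1) = mex{} = 0
g(2) = mex{} = 0
g(3) = mex{0} = 1
g(4) = mex{0} = 1
g(5) = mex{0} = 1
g(6) = mex{0,1} = 2
g(7) = mex{0,1} = 2
g(8) = mex{0,1} = 2
g(9) = mex{0,1,2} = 3
g(10) = mex{0,1,2} = 3
g(11) = mex{1,2} = 0
g(12) = mex{1,2,3} = 0
The P-positions (g = 0) in 0..12 are 0, 1, 2, 11, 12.

0, 1, 2, 11, 12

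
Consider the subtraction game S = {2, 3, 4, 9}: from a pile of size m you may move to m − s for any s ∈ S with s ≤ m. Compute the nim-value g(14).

1

Build the Grundy sequence with g(k) = mex{g(k−s) : s ∈ {2, 3, 4, 9}, s ≤ k}:
k:     0  1  2  3  4  5  6  7  8  9 10 11 12 13 14
g(k):  0  0  1  1  2  2  0  0  1  1  2  2  0  0  1
So g(14) = 1.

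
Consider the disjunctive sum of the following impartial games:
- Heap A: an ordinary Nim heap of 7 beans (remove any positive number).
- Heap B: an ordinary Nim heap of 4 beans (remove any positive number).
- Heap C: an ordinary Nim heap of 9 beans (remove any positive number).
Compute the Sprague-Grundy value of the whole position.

Heap A is a plain Nim heap of size 7, so its Grundy value is 7.
Heap B is a plain Nim heap of size 4, so its Grundy value is 4.
Heap C is a plain Nim heap of size 9, so its Grundy value is 9.
By the Sprague-Grundy theorem, the Grundy value of a sum of independent games is the XOR of the component values.
Combined value = 7 ⊕ 4 ⊕ 9 = 10.

10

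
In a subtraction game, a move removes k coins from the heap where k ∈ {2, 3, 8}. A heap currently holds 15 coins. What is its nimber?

Grundy values for subtraction set {2, 3, 8}:
k:     0  1  2  3  4  5  6  7  8  9 10 11 12 13 14 15
g(k):  0  0  1  1  2  0  0  1  1  2  0  0  1  1  2  0
So g(15) = 0.

0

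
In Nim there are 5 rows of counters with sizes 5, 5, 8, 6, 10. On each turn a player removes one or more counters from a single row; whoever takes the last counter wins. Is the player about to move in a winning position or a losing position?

Nim-sum: 5 XOR 5 XOR 8 XOR 6 XOR 10 = 4.
The nim-sum is 4 ≠ 0, so this is an N-position: the player to move can win.

Winning position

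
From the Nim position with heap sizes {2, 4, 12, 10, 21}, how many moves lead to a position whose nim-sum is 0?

Compute the nim-sum pairwise:
2 ^ 4 = 6
6 ^ 12 = 10
10 ^ 10 = 0
0 ^ 21 = 21
The overall nim-sum is X = 21. A heap of size p has a winning move iff p XOR X < p (reduce it to p XOR X).
  2: 2 XOR 21 = 23 ≥ 2 — no move.
  4: 4 XOR 21 = 17 ≥ 4 — no move.
  12: 12 XOR 21 = 25 ≥ 12 — no move.
  10: 10 XOR 21 = 31 ≥ 10 — no move.
  21: 21 XOR 21 = 0 < 21 — winning move (to 0).
That gives 1 winning move.

1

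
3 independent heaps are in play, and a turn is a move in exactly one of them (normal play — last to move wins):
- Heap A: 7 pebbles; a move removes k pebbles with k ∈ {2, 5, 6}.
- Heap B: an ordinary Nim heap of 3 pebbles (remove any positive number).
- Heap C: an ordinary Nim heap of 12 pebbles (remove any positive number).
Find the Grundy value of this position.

Build the Grundy sequence for heap A with g(k) = mex{g(k−s) : s ∈ {2, 5, 6}, s ≤ k}:
g(0) = mex{} = 0
g(1) = mex{} = 0
g(2) = mex{0} = 1
g(3) = mex{0} = 1
g(4) = mex{1} = 0
g(5) = mex{0,1} = 2
g(6) = mex{0} = 1
g(7) = mex{0,1,2} = 3
So g(7) = 3.
Heap B is a plain Nim heap of size 3, so its Grundy value is 3.
Heap C is a plain Nim heap of size 12, so its Grundy value is 12.
By the Sprague-Grundy theorem, the Grundy value of a sum of independent games is the XOR of the component values.
Combined value = 3 ⊕ 3 ⊕ 12 = 12.

12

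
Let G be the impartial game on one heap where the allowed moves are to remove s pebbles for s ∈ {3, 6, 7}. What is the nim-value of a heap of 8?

Build the Grundy sequence with g(k) = mex{g(k−s) : s ∈ {3, 6, 7}, s ≤ k}:
g(0) = mex{} = 0
g(1) = mex{} = 0
g(2) = mex{} = 0
g(3) = mex{0} = 1
g(4) = mex{0} = 1
g(5) = mex{0} = 1
g(6) = mex{0,1} = 2
g(7) = mex{0,1} = 2
g(8) = mex{0,1} = 2
So g(8) = 2.

2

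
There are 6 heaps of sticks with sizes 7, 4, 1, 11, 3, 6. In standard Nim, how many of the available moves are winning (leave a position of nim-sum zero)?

1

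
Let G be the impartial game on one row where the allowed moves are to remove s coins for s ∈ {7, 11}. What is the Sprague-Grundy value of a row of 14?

Compute g(0), g(1), … for moves {7, 11}:
g(0) = mex{} = 0
g(1) = mex{} = 0
g(2) = mex{} = 0
g(3) = mex{} = 0
g(4) = mex{} = 0
g(5) = mex{} = 0
g(6) = mex{} = 0
g(7) = mex{0} = 1
g(8) = mex{0} = 1
g(9) = mex{0} = 1
g(10) = mex{0} = 1
g(11) = mex{0} = 1
g(12) = mex{0} = 1
g(13) = mex{0} = 1
g(14) = mex{0,1} = 2
So g(14) = 2.

2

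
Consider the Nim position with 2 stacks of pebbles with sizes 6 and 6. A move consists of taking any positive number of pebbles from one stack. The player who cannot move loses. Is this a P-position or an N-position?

P-position

Write each in binary and XOR column by column:
  110  (6)
  110  (6)
  ---
  000  (0)
The nim-sum is 0, so this is a P-position: the player to move is in a losing position under optimal play.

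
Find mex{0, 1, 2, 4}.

3

The values 0, 1, 2 are all present; 3 is the first non-negative integer missing from the set.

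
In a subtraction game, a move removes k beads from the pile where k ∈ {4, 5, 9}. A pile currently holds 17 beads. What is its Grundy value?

1

Build the Grundy sequence with g(k) = mex{g(k−s) : s ∈ {4, 5, 9}, s ≤ k}:
k:     0  1  2  3  4  5  6  7  8  9 10 11 12 13 14 15 16 17
g(k):  0  0  0  0  1  1  1  1  2  2  2  2  3  0  0  0  0  1
So g(17) = 1.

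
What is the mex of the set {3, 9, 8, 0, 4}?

1

0 is in the set but 1 is not, so the mex is 1.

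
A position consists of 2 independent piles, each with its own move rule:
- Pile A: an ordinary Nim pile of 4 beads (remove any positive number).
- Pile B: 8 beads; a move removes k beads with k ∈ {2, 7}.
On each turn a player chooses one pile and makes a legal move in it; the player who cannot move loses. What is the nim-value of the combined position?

6

Pile A is a plain Nim pile of size 4, so its Grundy value is 4.
Grundy values for pile B (subtraction set {2, 7}):
k:     0  1  2  3  4  5  6  7  8
g(k):  0  0  1  1  0  0  1  1  2
So g(8) = 2.
By the Sprague-Grundy theorem, the Grundy value of a sum of independent games is the XOR of the component values.
Combined value = 4 ⊕ 2 = 6.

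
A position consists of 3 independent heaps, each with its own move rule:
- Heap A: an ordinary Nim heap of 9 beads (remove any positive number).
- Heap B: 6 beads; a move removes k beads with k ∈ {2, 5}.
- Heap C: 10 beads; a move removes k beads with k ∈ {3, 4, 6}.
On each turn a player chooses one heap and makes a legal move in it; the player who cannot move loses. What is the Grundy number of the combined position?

8

Heap A is a plain Nim heap of size 9, so its Grundy value is 9.
For heap B, compute g(0), g(1), … with moves {2, 5}:
k:     0  1  2  3  4  5  6
g(k):  0  0  1  1  0  2  1
So g(6) = 1.
Build the Grundy sequence for heap C with g(k) = mex{g(k−s) : s ∈ {3, 4, 6}, s ≤ k}:
g(0) = mex{} = 0
g(1) = mex{} = 0
g(2) = mex{} = 0
g(3) = mex{0} = 1
g(4) = mex{0} = 1
g(5) = mex{0} = 1
g(6) = mex{0,1} = 2
g(7) = mex{0,1} = 2
g(8) = mex{0,1} = 2
g(9) = mex{1,2} = 0
g(10) = mex{1,2} = 0
So g(10) = 0.
By the Sprague-Grundy theorem, the Grundy value of a sum of independent games is the XOR of the component values.
Combined value = 9 XOR 1 XOR 0 = 8.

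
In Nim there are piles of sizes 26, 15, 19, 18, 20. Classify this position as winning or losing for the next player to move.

Losing position

Compute the nim-sum pairwise:
26 XOR 15 = 21
21 XOR 19 = 6
6 XOR 18 = 20
20 XOR 20 = 0
The nim-sum is 0, so this is a P-position: the player to move is in a losing position under optimal play.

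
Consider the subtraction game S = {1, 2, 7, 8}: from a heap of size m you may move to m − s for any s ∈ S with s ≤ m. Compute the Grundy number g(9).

0

Grundy values for subtraction set {1, 2, 7, 8}:
g(0) = mex{} = 0
g(1) = mex{0} = 1
g(2) = mex{0,1} = 2
g(3) = mex{1,2} = 0
g(4) = mex{0,2} = 1
g(5) = mex{0,1} = 2
g(6) = mex{1,2} = 0
g(7) = mex{0,2} = 1
g(8) = mex{0,1} = 2
g(9) = mex{1,2} = 0
So g(9) = 0.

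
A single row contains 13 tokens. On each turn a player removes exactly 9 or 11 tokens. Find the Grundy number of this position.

1

Compute g(0), g(1), … for moves {9, 11}:
g(0) = mex{} = 0
g(1) = mex{} = 0
g(2) = mex{} = 0
g(3) = mex{} = 0
g(4) = mex{} = 0
g(5) = mex{} = 0
g(6) = mex{} = 0
g(7) = mex{} = 0
g(8) = mex{} = 0
g(9) = mex{0} = 1
g(10) = mex{0} = 1
g(11) = mex{0} = 1
g(12) = mex{0} = 1
g(13) = mex{0} = 1
So g(13) = 1.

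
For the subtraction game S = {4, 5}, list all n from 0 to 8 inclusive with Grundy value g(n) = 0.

0, 1, 2, 3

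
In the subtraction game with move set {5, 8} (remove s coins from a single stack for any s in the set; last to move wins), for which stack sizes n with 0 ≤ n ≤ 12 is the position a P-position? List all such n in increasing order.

0, 1, 2, 3, 4

Grundy values for subtraction set {5, 8}:
g(0) = mex{} = 0
g(1) = mex{} = 0
g(2) = mex{} = 0
g(3) = mex{} = 0
g(4) = mex{} = 0
g(5) = mex{0} = 1
g(6) = mex{0} = 1
g(7) = mex{0} = 1
g(8) = mex{0} = 1
g(9) = mex{0} = 1
g(10) = mex{0,1} = 2
g(11) = mex{0,1} = 2
g(12) = mex{0,1} = 2
The P-positions (g = 0) in 0..12 are 0, 1, 2, 3, 4.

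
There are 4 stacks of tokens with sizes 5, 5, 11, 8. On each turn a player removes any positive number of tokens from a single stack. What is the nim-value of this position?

3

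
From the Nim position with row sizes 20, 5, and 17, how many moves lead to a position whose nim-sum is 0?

0

Write each in binary and XOR column by column:
  10100  (20)
  00101  (5)
  10001  (17)
  -----
  00000  (0)
The nim-sum is already 0, so every move leaves a nonzero nim-sum — there are no winning moves.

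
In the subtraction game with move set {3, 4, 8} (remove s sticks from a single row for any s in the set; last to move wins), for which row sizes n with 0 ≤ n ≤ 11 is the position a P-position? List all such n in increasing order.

0, 1, 2, 7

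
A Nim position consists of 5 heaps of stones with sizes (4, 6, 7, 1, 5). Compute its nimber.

1

Compute the nim-sum pairwise:
4 ^ 6 = 2
2 ^ 7 = 5
5 ^ 1 = 4
4 ^ 5 = 1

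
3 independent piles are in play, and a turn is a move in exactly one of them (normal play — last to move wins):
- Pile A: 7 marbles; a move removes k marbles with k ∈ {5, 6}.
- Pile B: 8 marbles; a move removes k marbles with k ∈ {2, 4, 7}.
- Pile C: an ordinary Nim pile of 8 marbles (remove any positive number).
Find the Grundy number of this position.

8

Build the Grundy sequence for pile A with g(k) = mex{g(k−s) : s ∈ {5, 6}, s ≤ k}:
k:     0  1  2  3  4  5  6  7
g(k):  0  0  0  0  0  1  1  1
So g(7) = 1.
Build the Grundy sequence for pile B with g(k) = mex{g(k−s) : s ∈ {2, 4, 7}, s ≤ k}:
k:     0  1  2  3  4  5  6  7  8
g(k):  0  0  1  1  2  2  0  3  1
So g(8) = 1.
Pile C is a plain Nim pile of size 8, so its Grundy value is 8.
By the Sprague-Grundy theorem, the Grundy value of a sum of independent games is the XOR of the component values.
Combined value = 1 XOR 1 XOR 8 = 8.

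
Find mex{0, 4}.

1

0 is in the set but 1 is not, so the mex is 1.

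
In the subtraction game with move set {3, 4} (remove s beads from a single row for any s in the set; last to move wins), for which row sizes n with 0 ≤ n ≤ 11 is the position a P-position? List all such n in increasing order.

Build the Grundy sequence with g(k) = mex{g(k−s) : s ∈ {3, 4}, s ≤ k}:
g(0) = mex{} = 0
g(1) = mex{} = 0
g(2) = mex{} = 0
g(3) = mex{0} = 1
g(4) = mex{0} = 1
g(5) = mex{0} = 1
g(6) = mex{0,1} = 2
g(7) = mex{1} = 0
g(8) = mex{1} = 0
g(9) = mex{1,2} = 0
g(10) = mex{0,2} = 1
g(11) = mex{0} = 1
The P-positions (g = 0) in 0..11 are 0, 1, 2, 7, 8, 9.

0, 1, 2, 7, 8, 9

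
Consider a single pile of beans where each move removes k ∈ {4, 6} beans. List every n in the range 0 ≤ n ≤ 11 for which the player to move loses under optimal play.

Build the Grundy sequence with g(k) = mex{g(k−s) : s ∈ {4, 6}, s ≤ k}:
g(0) = mex{} = 0
g(1) = mex{} = 0
g(2) = mex{} = 0
g(3) = mex{} = 0
g(4) = mex{0} = 1
g(5) = mex{0} = 1
g(6) = mex{0} = 1
g(7) = mex{0} = 1
g(8) = mex{0,1} = 2
g(9) = mex{0,1} = 2
g(10) = mex{1} = 0
g(11) = mex{1} = 0
The P-positions (g = 0) in 0..11 are 0, 1, 2, 3, 10, 11.

0, 1, 2, 3, 10, 11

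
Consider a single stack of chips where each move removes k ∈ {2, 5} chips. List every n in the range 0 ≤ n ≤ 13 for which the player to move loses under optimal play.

0, 1, 4, 7, 8, 11

Grundy values for subtraction set {2, 5}:
g(0) = mex{} = 0
g(1) = mex{} = 0
g(2) = mex{0} = 1
g(3) = mex{0} = 1
g(4) = mex{1} = 0
g(5) = mex{0,1} = 2
g(6) = mex{0} = 1
g(7) = mex{1,2} = 0
g(8) = mex{1} = 0
g(9) = mex{0} = 1
g(10) = mex{0,2} = 1
g(11) = mex{1} = 0
g(12) = mex{0,1} = 2
g(13) = mex{0} = 1
The P-positions (g = 0) in 0..13 are 0, 1, 4, 7, 8, 11.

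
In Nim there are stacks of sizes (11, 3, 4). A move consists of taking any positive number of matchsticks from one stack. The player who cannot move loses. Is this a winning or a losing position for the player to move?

Winning position

Nim-sum: 11 XOR 3 XOR 4 = 12.
The nim-sum is 12 ≠ 0, so this is an N-position: the player to move can win.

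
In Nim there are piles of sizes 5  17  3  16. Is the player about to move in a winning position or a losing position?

Winning position

In binary:
  00101  (5)
  10001  (17)
  00011  (3)
  10000  (16)
  -----
  00111  (7)
The nim-sum is 7 ≠ 0, so this is an N-position: the player to move can win.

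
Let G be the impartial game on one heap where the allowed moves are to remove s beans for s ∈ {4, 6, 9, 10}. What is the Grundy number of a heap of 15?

0

Compute g(0), g(1), … for moves {4, 6, 9, 10}:
k:     0  1  2  3  4  5  6  7  8  9 10 11 12 13 14 15
g(k):  0  0  0  0  1  1  1  1  2  2  2  2  3  3  0  0
So g(15) = 0.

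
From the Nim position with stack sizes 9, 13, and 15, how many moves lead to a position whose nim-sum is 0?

Write each in binary and XOR column by column:
  1001  (9)
  1101  (13)
  1111  (15)
  ----
  1011  (11)
The overall nim-sum is X = 11. A stack of size p has a winning move iff p XOR X < p (reduce it to p XOR X).
  9: 9 XOR 11 = 2 < 9 — winning move (to 2).
  13: 13 XOR 11 = 6 < 13 — winning move (to 6).
  15: 15 XOR 11 = 4 < 15 — winning move (to 4).
That gives 3 winning moves.

3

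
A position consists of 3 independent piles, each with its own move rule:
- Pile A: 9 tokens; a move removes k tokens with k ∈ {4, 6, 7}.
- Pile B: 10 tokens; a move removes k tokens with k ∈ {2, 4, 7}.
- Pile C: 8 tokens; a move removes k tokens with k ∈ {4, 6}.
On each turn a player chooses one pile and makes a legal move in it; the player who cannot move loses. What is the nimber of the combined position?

2

Build the Grundy sequence for pile A with g(k) = mex{g(k−s) : s ∈ {4, 6, 7}, s ≤ k}:
g(0) = mex{} = 0
g(1) = mex{} = 0
g(2) = mex{} = 0
g(3) = mex{} = 0
g(4) = mex{0} = 1
g(5) = mex{0} = 1
g(6) = mex{0} = 1
g(7) = mex{0} = 1
g(8) = mex{0,1} = 2
g(9) = mex{0,1} = 2
So g(9) = 2.
For pile B, compute g(0), g(1), … with moves {2, 4, 7}:
k:     0  1  2  3  4  5  6  7  8  9 10
g(k):  0  0  1  1  2  2  0  3  1  0  2
So g(10) = 2.
For pile C, compute g(0), g(1), … with moves {4, 6}:
k:     0  1  2  3  4  5  6  7  8
g(k):  0  0  0  0  1  1  1  1  2
So g(8) = 2.
The value of a disjunctive sum is the nim-sum of the parts.
Combined value = 2 XOR 2 XOR 2 = 2.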